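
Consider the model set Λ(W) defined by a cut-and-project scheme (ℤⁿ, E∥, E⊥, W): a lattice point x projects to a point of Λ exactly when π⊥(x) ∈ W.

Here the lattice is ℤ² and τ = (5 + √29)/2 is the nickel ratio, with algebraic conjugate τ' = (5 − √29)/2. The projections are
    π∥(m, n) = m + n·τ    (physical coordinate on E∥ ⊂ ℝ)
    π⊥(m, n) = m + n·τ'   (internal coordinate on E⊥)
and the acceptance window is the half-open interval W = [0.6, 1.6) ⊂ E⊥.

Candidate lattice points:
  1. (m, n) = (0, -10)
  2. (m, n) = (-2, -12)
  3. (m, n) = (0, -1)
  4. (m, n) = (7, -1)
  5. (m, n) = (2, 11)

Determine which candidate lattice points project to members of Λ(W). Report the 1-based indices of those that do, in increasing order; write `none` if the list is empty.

none

Compute τ' = (5−√29)/2 = -0.19258, so π⊥(m,n) = m -0.19258·n.
#1 (0,-10): internal coord 0 + (-10)·τ' = +1.92582; +1.92582 ∉ [0.6, 1.6) → out
#2 (-2,-12): internal coord -2 + (-12)·τ' = +0.31099; +0.31099 ∉ [0.6, 1.6) → out
#3 (0,-1): internal coord 0 + (-1)·τ' = +0.19258; +0.19258 ∉ [0.6, 1.6) → out
#4 (7,-1): internal coord 7 + (-1)·τ' = +7.19258; +7.19258 ∉ [0.6, 1.6) → out
#5 (2,11): internal coord 2 + (11)·τ' = -0.11841; -0.11841 ∉ [0.6, 1.6) → out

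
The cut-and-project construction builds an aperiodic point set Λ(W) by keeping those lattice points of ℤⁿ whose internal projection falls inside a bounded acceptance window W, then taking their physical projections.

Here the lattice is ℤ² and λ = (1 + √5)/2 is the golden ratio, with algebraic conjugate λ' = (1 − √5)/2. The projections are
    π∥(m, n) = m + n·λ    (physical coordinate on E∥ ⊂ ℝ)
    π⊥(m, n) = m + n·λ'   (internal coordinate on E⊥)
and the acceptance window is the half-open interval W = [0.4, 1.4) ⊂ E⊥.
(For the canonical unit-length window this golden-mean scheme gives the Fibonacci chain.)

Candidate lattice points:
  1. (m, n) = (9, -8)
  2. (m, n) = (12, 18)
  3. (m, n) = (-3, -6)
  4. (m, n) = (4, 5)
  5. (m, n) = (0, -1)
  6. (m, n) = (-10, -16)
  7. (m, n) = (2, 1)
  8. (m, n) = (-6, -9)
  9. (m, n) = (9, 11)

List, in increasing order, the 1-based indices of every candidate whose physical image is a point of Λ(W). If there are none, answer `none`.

2, 3, 4, 5, 7

Compute λ' = (1−√5)/2 = -0.61803, so π⊥(m,n) = m -0.61803·n.
#1 (9,-8): internal coord 9 + (-8)·λ' = +13.94427; +13.94427 ∉ [0.4, 1.4) → out
#2 (12,18): internal coord 12 + (18)·λ' = +0.87539; +0.87539 ∈ [0.4, 1.4) → IN Λ
#3 (-3,-6): internal coord -3 + (-6)·λ' = +0.70820; +0.70820 ∈ [0.4, 1.4) → IN Λ
#4 (4,5): internal coord 4 + (5)·λ' = +0.90983; +0.90983 ∈ [0.4, 1.4) → IN Λ
#5 (0,-1): internal coord 0 + (-1)·λ' = +0.61803; +0.61803 ∈ [0.4, 1.4) → IN Λ
#6 (-10,-16): internal coord -10 + (-16)·λ' = -0.11146; -0.11146 ∉ [0.4, 1.4) → out
#7 (2,1): internal coord 2 + (1)·λ' = +1.38197; +1.38197 ∈ [0.4, 1.4) → IN Λ
#8 (-6,-9): internal coord -6 + (-9)·λ' = -0.43769; -0.43769 ∉ [0.4, 1.4) → out
#9 (9,11): internal coord 9 + (11)·λ' = +2.20163; +2.20163 ∉ [0.4, 1.4) → out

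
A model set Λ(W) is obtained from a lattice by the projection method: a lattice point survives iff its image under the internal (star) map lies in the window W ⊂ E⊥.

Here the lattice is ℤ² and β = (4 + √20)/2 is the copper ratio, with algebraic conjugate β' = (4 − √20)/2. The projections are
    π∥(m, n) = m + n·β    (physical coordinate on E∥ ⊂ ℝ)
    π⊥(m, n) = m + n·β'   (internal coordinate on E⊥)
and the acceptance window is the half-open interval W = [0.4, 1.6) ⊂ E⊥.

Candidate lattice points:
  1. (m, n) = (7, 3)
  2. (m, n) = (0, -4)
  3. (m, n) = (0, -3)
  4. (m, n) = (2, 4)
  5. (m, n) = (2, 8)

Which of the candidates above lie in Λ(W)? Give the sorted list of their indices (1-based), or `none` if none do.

2, 3, 4

Compute β' = (4−√20)/2 = -0.236068, so π⊥(m,n) = m -0.236068·n.
[1] lift (7,3): star map gives 6.291796; window check 0.4 ≤ 6.291796 < 1.6 is false → out
[2] lift (0,-4): star map gives 0.944272; window check 0.4 ≤ 0.944272 < 1.6 is true → IN Λ
[3] lift (0,-3): star map gives 0.708204; window check 0.4 ≤ 0.708204 < 1.6 is true → IN Λ
[4] lift (2,4): star map gives 1.055728; window check 0.4 ≤ 1.055728 < 1.6 is true → IN Λ
[5] lift (2,8): star map gives 0.111456; window check 0.4 ≤ 0.111456 < 1.6 is false → out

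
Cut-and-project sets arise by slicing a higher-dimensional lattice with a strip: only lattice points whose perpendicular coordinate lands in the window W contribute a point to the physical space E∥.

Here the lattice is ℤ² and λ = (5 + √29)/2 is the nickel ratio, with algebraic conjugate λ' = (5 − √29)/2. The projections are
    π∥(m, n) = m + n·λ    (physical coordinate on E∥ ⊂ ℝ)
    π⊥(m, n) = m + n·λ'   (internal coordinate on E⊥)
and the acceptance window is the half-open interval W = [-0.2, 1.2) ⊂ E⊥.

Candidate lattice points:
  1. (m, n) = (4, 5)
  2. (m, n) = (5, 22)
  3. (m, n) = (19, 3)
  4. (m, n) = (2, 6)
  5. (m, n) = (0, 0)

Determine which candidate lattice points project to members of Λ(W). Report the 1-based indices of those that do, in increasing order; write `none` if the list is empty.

2, 4, 5

Compute λ' = (5−√29)/2 = -0.192582, so π⊥(m,n) = m -0.192582·n.
candidate 1: (m,n)=(4,5) → π∥ = 4+5·λ ≈ 29.962912, π⊥ = 4+5·λ' ≈ 3.037088 ∉ [-0.2, 1.2) ⇒ out
candidate 2: (m,n)=(5,22) → π∥ = 5+22·λ ≈ 119.236813, π⊥ = 5+22·λ' ≈ 0.763187 ∈ [-0.2, 1.2) ⇒ IN Λ
candidate 3: (m,n)=(19,3) → π∥ = 19+3·λ ≈ 34.577747, π⊥ = 19+3·λ' ≈ 18.422253 ∉ [-0.2, 1.2) ⇒ out
candidate 4: (m,n)=(2,6) → π∥ = 2+6·λ ≈ 33.155494, π⊥ = 2+6·λ' ≈ 0.844506 ∈ [-0.2, 1.2) ⇒ IN Λ
candidate 5: (m,n)=(0,0) → π∥ = 0+0·λ ≈ 0.000000, π⊥ = 0+0·λ' ≈ 0.000000 ∈ [-0.2, 1.2) ⇒ IN Λ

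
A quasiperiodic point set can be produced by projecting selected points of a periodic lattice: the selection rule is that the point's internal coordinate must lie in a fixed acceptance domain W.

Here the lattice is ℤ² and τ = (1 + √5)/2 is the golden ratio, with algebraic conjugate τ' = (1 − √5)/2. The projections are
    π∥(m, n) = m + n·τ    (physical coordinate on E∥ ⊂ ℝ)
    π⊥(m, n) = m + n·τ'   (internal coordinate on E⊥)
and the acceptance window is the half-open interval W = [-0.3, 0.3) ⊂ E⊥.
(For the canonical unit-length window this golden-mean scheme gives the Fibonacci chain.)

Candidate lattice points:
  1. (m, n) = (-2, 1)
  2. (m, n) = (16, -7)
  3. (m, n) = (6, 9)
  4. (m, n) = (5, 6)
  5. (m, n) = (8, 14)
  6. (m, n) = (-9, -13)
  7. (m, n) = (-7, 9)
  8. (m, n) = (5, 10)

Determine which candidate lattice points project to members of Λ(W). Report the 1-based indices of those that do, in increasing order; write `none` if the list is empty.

Compute τ' = (1−√5)/2 = -0.6180, so π⊥(m,n) = m -0.6180·n.
[1] lift (-2,1): star map gives -2.6180; window check -0.3 ≤ -2.6180 < 0.3 is false → out
[2] lift (16,-7): star map gives 20.3262; window check -0.3 ≤ 20.3262 < 0.3 is false → out
[3] lift (6,9): star map gives 0.4377; window check -0.3 ≤ 0.4377 < 0.3 is false → out
[4] lift (5,6): star map gives 1.2918; window check -0.3 ≤ 1.2918 < 0.3 is false → out
[5] lift (8,14): star map gives -0.6525; window check -0.3 ≤ -0.6525 < 0.3 is false → out
[6] lift (-9,-13): star map gives -0.9656; window check -0.3 ≤ -0.9656 < 0.3 is false → out
[7] lift (-7,9): star map gives -12.5623; window check -0.3 ≤ -12.5623 < 0.3 is false → out
[8] lift (5,10): star map gives -1.1803; window check -0.3 ≤ -1.1803 < 0.3 is false → out

none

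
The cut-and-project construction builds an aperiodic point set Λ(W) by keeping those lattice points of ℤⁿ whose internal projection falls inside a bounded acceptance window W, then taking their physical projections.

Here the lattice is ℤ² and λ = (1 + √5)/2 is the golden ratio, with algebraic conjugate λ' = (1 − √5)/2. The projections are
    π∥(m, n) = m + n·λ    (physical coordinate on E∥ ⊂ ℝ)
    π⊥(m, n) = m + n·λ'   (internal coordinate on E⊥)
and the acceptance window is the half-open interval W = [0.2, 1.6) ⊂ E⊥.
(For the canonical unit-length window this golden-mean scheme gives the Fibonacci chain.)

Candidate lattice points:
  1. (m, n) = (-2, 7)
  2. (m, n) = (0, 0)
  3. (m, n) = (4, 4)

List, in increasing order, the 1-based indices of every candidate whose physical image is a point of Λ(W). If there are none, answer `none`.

3

Compute λ' = (1−√5)/2 = -0.61803, so π⊥(m,n) = m -0.61803·n.
[1] lift (-2,7): star map gives -6.32624; window check 0.2 ≤ -6.32624 < 1.6 is false → out
[2] lift (0,0): star map gives 0.00000; window check 0.2 ≤ 0.00000 < 1.6 is false → out
[3] lift (4,4): star map gives 1.52786; window check 0.2 ≤ 1.52786 < 1.6 is true → IN Λ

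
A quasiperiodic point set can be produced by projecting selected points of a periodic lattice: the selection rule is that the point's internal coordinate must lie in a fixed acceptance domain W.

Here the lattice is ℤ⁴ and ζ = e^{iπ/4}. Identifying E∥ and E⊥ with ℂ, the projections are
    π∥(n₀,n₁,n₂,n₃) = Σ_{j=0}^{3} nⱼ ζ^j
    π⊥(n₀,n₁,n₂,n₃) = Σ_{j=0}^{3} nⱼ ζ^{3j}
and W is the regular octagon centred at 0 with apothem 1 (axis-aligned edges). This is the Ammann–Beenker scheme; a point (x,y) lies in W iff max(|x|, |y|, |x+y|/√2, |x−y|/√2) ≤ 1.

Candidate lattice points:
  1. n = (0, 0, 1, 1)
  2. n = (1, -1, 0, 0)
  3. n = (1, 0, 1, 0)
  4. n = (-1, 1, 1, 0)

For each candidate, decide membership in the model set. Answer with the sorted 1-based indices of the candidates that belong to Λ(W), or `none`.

With ζ = e^{iπ/4} the internal vectors are ζ^0,ζ^3,ζ^6,ζ^9.
#1 (0, 0, 1, 1): internal (0.70711, -0.29289); octagon support 0.70711 vs apothem 1 → ∈ W
#2 (1, -1, 0, 0): internal (1.70711, -0.70711); octagon support 1.70711 vs apothem 1 → ∉ W
#3 (1, 0, 1, 0): internal (1.00000, -1.00000); octagon support 1.41421 vs apothem 1 → ∉ W
#4 (-1, 1, 1, 0): internal (-1.70711, -0.29289); octagon support 1.70711 vs apothem 1 → ∉ W

1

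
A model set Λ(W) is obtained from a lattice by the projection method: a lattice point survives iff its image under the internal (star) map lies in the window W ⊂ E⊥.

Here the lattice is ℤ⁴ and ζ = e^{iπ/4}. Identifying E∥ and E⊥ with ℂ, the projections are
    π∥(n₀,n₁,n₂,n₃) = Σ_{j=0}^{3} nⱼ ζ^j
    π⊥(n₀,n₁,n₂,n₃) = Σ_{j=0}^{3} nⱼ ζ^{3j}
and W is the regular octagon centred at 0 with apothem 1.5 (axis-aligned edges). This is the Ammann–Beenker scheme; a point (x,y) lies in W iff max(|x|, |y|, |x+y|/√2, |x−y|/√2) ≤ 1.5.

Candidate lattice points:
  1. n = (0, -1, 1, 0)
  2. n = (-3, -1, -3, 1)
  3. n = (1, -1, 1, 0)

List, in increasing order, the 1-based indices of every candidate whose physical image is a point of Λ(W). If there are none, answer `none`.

Internal map: ζ^{3j} for j=0..3 gives (1,0), (−√2/2,√2/2), (0,−1), (√2/2,√2/2).
candidate 1: n = (0, -1, 1, 0) → π⊥ ≈ (+0.707107, -1.707107); max(|x|,|y|,|x±y|/√2) = 1.707107 > 1.5 ⇒ ∉ W
candidate 2: n = (-3, -1, -3, 1) → π⊥ ≈ (-1.585786, +3.000000); max(|x|,|y|,|x±y|/√2) = 3.242641 > 1.5 ⇒ ∉ W
candidate 3: n = (1, -1, 1, 0) → π⊥ ≈ (+1.707107, -1.707107); max(|x|,|y|,|x±y|/√2) = 2.414214 > 1.5 ⇒ ∉ W

none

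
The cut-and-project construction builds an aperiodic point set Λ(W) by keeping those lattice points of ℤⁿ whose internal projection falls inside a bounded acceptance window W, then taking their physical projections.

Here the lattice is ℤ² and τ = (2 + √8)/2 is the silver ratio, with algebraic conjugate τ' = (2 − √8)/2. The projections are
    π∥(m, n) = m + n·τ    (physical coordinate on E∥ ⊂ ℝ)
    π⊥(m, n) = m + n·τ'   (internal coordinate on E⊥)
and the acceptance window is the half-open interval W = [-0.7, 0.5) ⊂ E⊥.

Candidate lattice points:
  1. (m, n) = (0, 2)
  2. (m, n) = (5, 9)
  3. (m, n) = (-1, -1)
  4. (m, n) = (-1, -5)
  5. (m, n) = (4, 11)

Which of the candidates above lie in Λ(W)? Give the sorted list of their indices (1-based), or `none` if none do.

τ' = (2−√8)/2 ≈ -0.41421.
candidate 1: (m,n)=(0,2) → π∥ = 0+2·τ ≈ 4.82843, π⊥ = 0+2·τ' ≈ -0.82843 ∉ [-0.7, 0.5) ⇒ out
candidate 2: (m,n)=(5,9) → π∥ = 5+9·τ ≈ 26.72792, π⊥ = 5+9·τ' ≈ 1.27208 ∉ [-0.7, 0.5) ⇒ out
candidate 3: (m,n)=(-1,-1) → π∥ = -1-1·τ ≈ -3.41421, π⊥ = -1-1·τ' ≈ -0.58579 ∈ [-0.7, 0.5) ⇒ IN Λ
candidate 4: (m,n)=(-1,-5) → π∥ = -1-5·τ ≈ -13.07107, π⊥ = -1-5·τ' ≈ 1.07107 ∉ [-0.7, 0.5) ⇒ out
candidate 5: (m,n)=(4,11) → π∥ = 4+11·τ ≈ 30.55635, π⊥ = 4+11·τ' ≈ -0.55635 ∈ [-0.7, 0.5) ⇒ IN Λ

3, 5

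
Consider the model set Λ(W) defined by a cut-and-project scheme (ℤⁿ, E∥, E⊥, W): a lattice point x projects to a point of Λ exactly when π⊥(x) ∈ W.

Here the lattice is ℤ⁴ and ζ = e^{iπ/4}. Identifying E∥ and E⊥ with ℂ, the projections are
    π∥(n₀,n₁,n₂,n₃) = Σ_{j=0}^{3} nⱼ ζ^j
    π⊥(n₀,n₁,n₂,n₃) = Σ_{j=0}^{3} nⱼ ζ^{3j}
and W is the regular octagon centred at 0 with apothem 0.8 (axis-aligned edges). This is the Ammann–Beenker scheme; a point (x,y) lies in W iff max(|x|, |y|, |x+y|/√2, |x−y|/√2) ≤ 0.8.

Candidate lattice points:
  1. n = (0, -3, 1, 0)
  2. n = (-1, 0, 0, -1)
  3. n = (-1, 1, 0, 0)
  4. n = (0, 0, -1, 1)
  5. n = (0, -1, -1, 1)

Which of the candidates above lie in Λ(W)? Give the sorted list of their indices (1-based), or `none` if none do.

none

Internal map: ζ^{3j} for j=0..3 gives (1,0), (−√2/2,√2/2), (0,−1), (√2/2,√2/2).
candidate 1: n = (0, -3, 1, 0) → π⊥ ≈ (+2.121320, -3.121320); max(|x|,|y|,|x±y|/√2) = 3.707107 > 0.8 ⇒ ∉ W
candidate 2: n = (-1, 0, 0, -1) → π⊥ ≈ (-1.707107, -0.707107); max(|x|,|y|,|x±y|/√2) = 1.707107 > 0.8 ⇒ ∉ W
candidate 3: n = (-1, 1, 0, 0) → π⊥ ≈ (-1.707107, +0.707107); max(|x|,|y|,|x±y|/√2) = 1.707107 > 0.8 ⇒ ∉ W
candidate 4: n = (0, 0, -1, 1) → π⊥ ≈ (+0.707107, +1.707107); max(|x|,|y|,|x±y|/√2) = 1.707107 > 0.8 ⇒ ∉ W
candidate 5: n = (0, -1, -1, 1) → π⊥ ≈ (+1.414214, +1.000000); max(|x|,|y|,|x±y|/√2) = 1.707107 > 0.8 ⇒ ∉ W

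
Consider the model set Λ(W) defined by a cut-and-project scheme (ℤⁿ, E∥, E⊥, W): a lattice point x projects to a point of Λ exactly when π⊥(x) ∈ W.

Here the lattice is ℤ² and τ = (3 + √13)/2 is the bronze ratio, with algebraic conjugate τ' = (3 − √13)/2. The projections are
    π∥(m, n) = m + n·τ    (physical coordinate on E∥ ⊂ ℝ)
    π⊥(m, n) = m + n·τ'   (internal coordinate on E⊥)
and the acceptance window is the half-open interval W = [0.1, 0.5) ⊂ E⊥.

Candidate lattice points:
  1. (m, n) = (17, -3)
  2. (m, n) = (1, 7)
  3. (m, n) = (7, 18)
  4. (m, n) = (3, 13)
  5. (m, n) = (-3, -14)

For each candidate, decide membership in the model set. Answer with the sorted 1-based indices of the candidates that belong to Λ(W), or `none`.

τ' = (3−√13)/2 ≈ -0.3028.
#1 (17,-3): internal coord 17 + (-3)·τ' = +17.9083; +17.9083 ∉ [0.1, 0.5) → out
#2 (1,7): internal coord 1 + (7)·τ' = -1.1194; -1.1194 ∉ [0.1, 0.5) → out
#3 (7,18): internal coord 7 + (18)·τ' = +1.5500; +1.5500 ∉ [0.1, 0.5) → out
#4 (3,13): internal coord 3 + (13)·τ' = -0.9361; -0.9361 ∉ [0.1, 0.5) → out
#5 (-3,-14): internal coord -3 + (-14)·τ' = +1.2389; +1.2389 ∉ [0.1, 0.5) → out

none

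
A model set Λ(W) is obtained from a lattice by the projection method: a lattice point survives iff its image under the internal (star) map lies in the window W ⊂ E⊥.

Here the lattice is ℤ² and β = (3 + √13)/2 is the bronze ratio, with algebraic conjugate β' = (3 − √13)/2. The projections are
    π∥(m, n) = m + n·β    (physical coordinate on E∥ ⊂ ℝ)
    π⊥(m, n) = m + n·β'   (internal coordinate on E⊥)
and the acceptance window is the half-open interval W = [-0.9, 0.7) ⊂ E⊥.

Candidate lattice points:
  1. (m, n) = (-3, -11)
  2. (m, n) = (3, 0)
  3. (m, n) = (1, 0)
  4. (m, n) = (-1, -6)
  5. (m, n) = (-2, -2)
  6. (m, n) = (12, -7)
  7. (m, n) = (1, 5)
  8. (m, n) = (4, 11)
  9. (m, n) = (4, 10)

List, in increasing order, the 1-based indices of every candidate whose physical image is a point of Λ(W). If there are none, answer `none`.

Numerically β ≈ 3.302776 and β' = −1/β ≈ -0.302776.
[1] lift (-3,-11): star map gives 0.330532; window check -0.9 ≤ 0.330532 < 0.7 is true → IN Λ
[2] lift (3,0): star map gives 3.000000; window check -0.9 ≤ 3.000000 < 0.7 is false → out
[3] lift (1,0): star map gives 1.000000; window check -0.9 ≤ 1.000000 < 0.7 is false → out
[4] lift (-1,-6): star map gives 0.816654; window check -0.9 ≤ 0.816654 < 0.7 is false → out
[5] lift (-2,-2): star map gives -1.394449; window check -0.9 ≤ -1.394449 < 0.7 is false → out
[6] lift (12,-7): star map gives 14.119429; window check -0.9 ≤ 14.119429 < 0.7 is false → out
[7] lift (1,5): star map gives -0.513878; window check -0.9 ≤ -0.513878 < 0.7 is true → IN Λ
[8] lift (4,11): star map gives 0.669468; window check -0.9 ≤ 0.669468 < 0.7 is true → IN Λ
[9] lift (4,10): star map gives 0.972244; window check -0.9 ≤ 0.972244 < 0.7 is false → out

1, 7, 8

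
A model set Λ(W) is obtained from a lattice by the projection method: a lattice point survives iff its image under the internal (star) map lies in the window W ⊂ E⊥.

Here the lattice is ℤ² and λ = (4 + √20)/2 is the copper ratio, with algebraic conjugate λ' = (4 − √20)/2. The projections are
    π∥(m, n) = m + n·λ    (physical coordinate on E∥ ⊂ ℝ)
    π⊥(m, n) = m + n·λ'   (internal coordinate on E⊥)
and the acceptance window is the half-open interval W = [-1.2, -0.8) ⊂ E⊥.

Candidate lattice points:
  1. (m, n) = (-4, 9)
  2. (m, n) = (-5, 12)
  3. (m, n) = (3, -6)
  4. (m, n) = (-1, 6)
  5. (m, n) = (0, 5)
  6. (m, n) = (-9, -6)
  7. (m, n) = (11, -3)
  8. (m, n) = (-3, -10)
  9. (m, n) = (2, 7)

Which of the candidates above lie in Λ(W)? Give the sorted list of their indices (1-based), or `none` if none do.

5

Numerically λ ≈ 4.23607 and λ' = −1/λ ≈ -0.23607.
[1] lift (-4,9): star map gives -6.12461; window check -1.2 ≤ -6.12461 < -0.8 is false → out
[2] lift (-5,12): star map gives -7.83282; window check -1.2 ≤ -7.83282 < -0.8 is false → out
[3] lift (3,-6): star map gives 4.41641; window check -1.2 ≤ 4.41641 < -0.8 is false → out
[4] lift (-1,6): star map gives -2.41641; window check -1.2 ≤ -2.41641 < -0.8 is false → out
[5] lift (0,5): star map gives -1.18034; window check -1.2 ≤ -1.18034 < -0.8 is true → IN Λ
[6] lift (-9,-6): star map gives -7.58359; window check -1.2 ≤ -7.58359 < -0.8 is false → out
[7] lift (11,-3): star map gives 11.70820; window check -1.2 ≤ 11.70820 < -0.8 is false → out
[8] lift (-3,-10): star map gives -0.63932; window check -1.2 ≤ -0.63932 < -0.8 is false → out
[9] lift (2,7): star map gives 0.34752; window check -1.2 ≤ 0.34752 < -0.8 is false → out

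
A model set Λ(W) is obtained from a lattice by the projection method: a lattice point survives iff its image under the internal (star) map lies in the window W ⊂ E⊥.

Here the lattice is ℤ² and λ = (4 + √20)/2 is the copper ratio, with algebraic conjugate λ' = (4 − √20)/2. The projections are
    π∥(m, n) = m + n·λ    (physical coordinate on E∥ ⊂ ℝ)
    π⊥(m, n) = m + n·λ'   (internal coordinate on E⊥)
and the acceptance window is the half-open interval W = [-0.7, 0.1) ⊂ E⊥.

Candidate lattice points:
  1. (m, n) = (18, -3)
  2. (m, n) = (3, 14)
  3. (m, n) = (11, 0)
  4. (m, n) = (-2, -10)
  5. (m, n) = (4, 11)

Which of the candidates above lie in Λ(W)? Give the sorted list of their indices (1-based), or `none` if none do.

Numerically λ ≈ 4.236068 and λ' = −1/λ ≈ -0.236068.
#1 (18,-3): internal coord 18 + (-3)·λ' = +18.708204; +18.708204 ∉ [-0.7, 0.1) → out
#2 (3,14): internal coord 3 + (14)·λ' = -0.304952; -0.304952 ∈ [-0.7, 0.1) → IN Λ
#3 (11,0): internal coord 11 + (0)·λ' = +11.000000; +11.000000 ∉ [-0.7, 0.1) → out
#4 (-2,-10): internal coord -2 + (-10)·λ' = +0.360680; +0.360680 ∉ [-0.7, 0.1) → out
#5 (4,11): internal coord 4 + (11)·λ' = +1.403252; +1.403252 ∉ [-0.7, 0.1) → out

2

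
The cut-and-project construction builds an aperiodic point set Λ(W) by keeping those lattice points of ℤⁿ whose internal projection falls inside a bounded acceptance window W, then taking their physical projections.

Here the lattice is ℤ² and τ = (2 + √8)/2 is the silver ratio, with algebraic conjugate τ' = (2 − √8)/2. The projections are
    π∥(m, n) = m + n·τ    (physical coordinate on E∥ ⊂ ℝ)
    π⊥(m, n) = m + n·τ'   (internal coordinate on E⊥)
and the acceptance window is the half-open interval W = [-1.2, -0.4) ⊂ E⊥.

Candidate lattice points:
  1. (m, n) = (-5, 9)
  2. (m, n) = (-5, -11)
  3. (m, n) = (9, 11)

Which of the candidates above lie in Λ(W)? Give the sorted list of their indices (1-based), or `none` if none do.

Numerically τ ≈ 2.41421 and τ' = −1/τ ≈ -0.41421.
#1 (-5,9): internal coord -5 + (9)·τ' = -8.72792; -8.72792 ∉ [-1.2, -0.4) → out
#2 (-5,-11): internal coord -5 + (-11)·τ' = -0.44365; -0.44365 ∈ [-1.2, -0.4) → IN Λ
#3 (9,11): internal coord 9 + (11)·τ' = +4.44365; +4.44365 ∉ [-1.2, -0.4) → out

2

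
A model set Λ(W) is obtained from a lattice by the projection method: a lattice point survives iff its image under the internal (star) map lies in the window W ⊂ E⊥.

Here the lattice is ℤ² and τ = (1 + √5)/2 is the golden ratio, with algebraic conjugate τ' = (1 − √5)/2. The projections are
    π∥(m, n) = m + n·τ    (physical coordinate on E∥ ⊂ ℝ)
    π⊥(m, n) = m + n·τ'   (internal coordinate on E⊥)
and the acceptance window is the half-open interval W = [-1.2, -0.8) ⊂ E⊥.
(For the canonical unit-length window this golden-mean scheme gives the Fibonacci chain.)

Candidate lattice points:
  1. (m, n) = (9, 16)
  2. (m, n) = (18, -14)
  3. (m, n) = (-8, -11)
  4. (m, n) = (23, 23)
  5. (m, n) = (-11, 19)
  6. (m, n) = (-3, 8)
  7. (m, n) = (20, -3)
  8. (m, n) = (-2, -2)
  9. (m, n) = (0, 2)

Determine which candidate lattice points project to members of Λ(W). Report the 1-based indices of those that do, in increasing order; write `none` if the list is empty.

τ' = (1−√5)/2 ≈ -0.618034.
candidate 1: (m,n)=(9,16) → π∥ = 9+16·τ ≈ 34.888544, π⊥ = 9+16·τ' ≈ -0.888544 ∈ [-1.2, -0.8) ⇒ IN Λ
candidate 2: (m,n)=(18,-14) → π∥ = 18-14·τ ≈ -4.652476, π⊥ = 18-14·τ' ≈ 26.652476 ∉ [-1.2, -0.8) ⇒ out
candidate 3: (m,n)=(-8,-11) → π∥ = -8-11·τ ≈ -25.798374, π⊥ = -8-11·τ' ≈ -1.201626 ∉ [-1.2, -0.8) ⇒ out
candidate 4: (m,n)=(23,23) → π∥ = 23+23·τ ≈ 60.214782, π⊥ = 23+23·τ' ≈ 8.785218 ∉ [-1.2, -0.8) ⇒ out
candidate 5: (m,n)=(-11,19) → π∥ = -11+19·τ ≈ 19.742646, π⊥ = -11+19·τ' ≈ -22.742646 ∉ [-1.2, -0.8) ⇒ out
candidate 6: (m,n)=(-3,8) → π∥ = -3+8·τ ≈ 9.944272, π⊥ = -3+8·τ' ≈ -7.944272 ∉ [-1.2, -0.8) ⇒ out
candidate 7: (m,n)=(20,-3) → π∥ = 20-3·τ ≈ 15.145898, π⊥ = 20-3·τ' ≈ 21.854102 ∉ [-1.2, -0.8) ⇒ out
candidate 8: (m,n)=(-2,-2) → π∥ = -2-2·τ ≈ -5.236068, π⊥ = -2-2·τ' ≈ -0.763932 ∉ [-1.2, -0.8) ⇒ out
candidate 9: (m,n)=(0,2) → π∥ = 0+2·τ ≈ 3.236068, π⊥ = 0+2·τ' ≈ -1.236068 ∉ [-1.2, -0.8) ⇒ out

1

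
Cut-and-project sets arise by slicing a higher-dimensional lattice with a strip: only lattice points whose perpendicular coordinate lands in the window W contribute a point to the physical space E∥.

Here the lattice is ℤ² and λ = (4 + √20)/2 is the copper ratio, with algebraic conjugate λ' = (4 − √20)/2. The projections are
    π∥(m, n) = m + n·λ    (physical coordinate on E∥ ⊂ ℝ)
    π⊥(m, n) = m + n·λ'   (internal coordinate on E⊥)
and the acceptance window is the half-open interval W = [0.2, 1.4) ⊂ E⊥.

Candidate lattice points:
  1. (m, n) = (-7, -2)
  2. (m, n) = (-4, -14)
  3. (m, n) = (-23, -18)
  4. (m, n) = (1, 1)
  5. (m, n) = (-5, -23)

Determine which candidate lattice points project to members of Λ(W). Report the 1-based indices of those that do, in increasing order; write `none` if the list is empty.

Compute λ' = (4−√20)/2 = -0.236068, so π⊥(m,n) = m -0.236068·n.
[1] lift (-7,-2): star map gives -6.527864; window check 0.2 ≤ -6.527864 < 1.4 is false → out
[2] lift (-4,-14): star map gives -0.695048; window check 0.2 ≤ -0.695048 < 1.4 is false → out
[3] lift (-23,-18): star map gives -18.750776; window check 0.2 ≤ -18.750776 < 1.4 is false → out
[4] lift (1,1): star map gives 0.763932; window check 0.2 ≤ 0.763932 < 1.4 is true → IN Λ
[5] lift (-5,-23): star map gives 0.429563; window check 0.2 ≤ 0.429563 < 1.4 is true → IN Λ

4, 5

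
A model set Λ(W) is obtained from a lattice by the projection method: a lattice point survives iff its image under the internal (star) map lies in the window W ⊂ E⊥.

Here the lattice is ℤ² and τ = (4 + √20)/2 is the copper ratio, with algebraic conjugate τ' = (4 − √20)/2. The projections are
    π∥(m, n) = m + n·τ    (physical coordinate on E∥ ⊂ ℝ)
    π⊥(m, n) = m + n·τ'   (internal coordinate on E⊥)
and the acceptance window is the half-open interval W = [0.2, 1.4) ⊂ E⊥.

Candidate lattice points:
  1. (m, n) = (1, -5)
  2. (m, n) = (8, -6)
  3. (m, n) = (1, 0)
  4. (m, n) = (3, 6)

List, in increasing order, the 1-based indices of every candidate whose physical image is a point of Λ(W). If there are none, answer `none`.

3

τ' = (4−√20)/2 ≈ -0.2361.
#1 (1,-5): internal coord 1 + (-5)·τ' = +2.1803; +2.1803 ∉ [0.2, 1.4) → out
#2 (8,-6): internal coord 8 + (-6)·τ' = +9.4164; +9.4164 ∉ [0.2, 1.4) → out
#3 (1,0): internal coord 1 + (0)·τ' = +1.0000; +1.0000 ∈ [0.2, 1.4) → IN Λ
#4 (3,6): internal coord 3 + (6)·τ' = +1.5836; +1.5836 ∉ [0.2, 1.4) → out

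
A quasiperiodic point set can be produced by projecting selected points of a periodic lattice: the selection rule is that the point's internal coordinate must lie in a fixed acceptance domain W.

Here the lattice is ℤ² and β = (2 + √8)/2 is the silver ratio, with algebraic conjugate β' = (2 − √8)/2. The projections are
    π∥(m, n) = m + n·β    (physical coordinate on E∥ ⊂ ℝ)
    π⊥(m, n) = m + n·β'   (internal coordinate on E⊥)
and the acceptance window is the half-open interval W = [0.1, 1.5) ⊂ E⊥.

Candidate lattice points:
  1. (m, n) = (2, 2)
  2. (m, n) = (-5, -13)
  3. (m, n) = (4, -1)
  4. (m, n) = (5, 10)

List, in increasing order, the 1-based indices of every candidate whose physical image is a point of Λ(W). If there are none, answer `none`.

Numerically β ≈ 2.4142 and β' = −1/β ≈ -0.4142.
candidate 1: (m,n)=(2,2) → π∥ = 2+2·β ≈ 6.8284, π⊥ = 2+2·β' ≈ 1.1716 ∈ [0.1, 1.5) ⇒ IN Λ
candidate 2: (m,n)=(-5,-13) → π∥ = -5-13·β ≈ -36.3848, π⊥ = -5-13·β' ≈ 0.3848 ∈ [0.1, 1.5) ⇒ IN Λ
candidate 3: (m,n)=(4,-1) → π∥ = 4-1·β ≈ 1.5858, π⊥ = 4-1·β' ≈ 4.4142 ∉ [0.1, 1.5) ⇒ out
candidate 4: (m,n)=(5,10) → π∥ = 5+10·β ≈ 29.1421, π⊥ = 5+10·β' ≈ 0.8579 ∈ [0.1, 1.5) ⇒ IN Λ

1, 2, 4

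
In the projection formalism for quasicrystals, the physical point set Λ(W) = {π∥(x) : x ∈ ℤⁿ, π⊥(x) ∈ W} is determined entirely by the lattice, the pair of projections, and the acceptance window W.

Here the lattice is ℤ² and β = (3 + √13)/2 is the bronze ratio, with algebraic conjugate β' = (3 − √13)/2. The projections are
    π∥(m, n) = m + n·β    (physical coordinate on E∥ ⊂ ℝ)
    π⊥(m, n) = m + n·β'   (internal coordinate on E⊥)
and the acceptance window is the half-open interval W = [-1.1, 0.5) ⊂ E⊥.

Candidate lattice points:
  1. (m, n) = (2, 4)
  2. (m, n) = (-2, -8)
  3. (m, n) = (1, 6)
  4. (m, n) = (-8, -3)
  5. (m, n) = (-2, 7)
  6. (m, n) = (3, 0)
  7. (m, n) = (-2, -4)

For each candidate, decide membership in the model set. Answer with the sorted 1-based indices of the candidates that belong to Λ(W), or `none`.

β' = (3−√13)/2 ≈ -0.3028.
#1 (2,4): internal coord 2 + (4)·β' = +0.7889; +0.7889 ∉ [-1.1, 0.5) → out
#2 (-2,-8): internal coord -2 + (-8)·β' = +0.4222; +0.4222 ∈ [-1.1, 0.5) → IN Λ
#3 (1,6): internal coord 1 + (6)·β' = -0.8167; -0.8167 ∈ [-1.1, 0.5) → IN Λ
#4 (-8,-3): internal coord -8 + (-3)·β' = -7.0917; -7.0917 ∉ [-1.1, 0.5) → out
#5 (-2,7): internal coord -2 + (7)·β' = -4.1194; -4.1194 ∉ [-1.1, 0.5) → out
#6 (3,0): internal coord 3 + (0)·β' = +3.0000; +3.0000 ∉ [-1.1, 0.5) → out
#7 (-2,-4): internal coord -2 + (-4)·β' = -0.7889; -0.7889 ∈ [-1.1, 0.5) → IN Λ

2, 3, 7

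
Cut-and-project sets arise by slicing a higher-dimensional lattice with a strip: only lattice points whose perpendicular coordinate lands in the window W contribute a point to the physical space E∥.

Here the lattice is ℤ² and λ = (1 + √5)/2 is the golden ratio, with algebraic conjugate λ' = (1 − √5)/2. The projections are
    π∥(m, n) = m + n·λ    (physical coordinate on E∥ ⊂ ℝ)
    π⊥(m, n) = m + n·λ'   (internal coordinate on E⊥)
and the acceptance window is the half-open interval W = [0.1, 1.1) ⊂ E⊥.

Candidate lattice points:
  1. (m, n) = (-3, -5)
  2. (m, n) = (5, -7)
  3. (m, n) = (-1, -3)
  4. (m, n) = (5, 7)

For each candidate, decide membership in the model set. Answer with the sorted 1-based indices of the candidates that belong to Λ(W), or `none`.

Numerically λ ≈ 1.618034 and λ' = −1/λ ≈ -0.618034.
candidate 1: (m,n)=(-3,-5) → π∥ = -3-5·λ ≈ -11.090170, π⊥ = -3-5·λ' ≈ 0.090170 ∉ [0.1, 1.1) ⇒ out
candidate 2: (m,n)=(5,-7) → π∥ = 5-7·λ ≈ -6.326238, π⊥ = 5-7·λ' ≈ 9.326238 ∉ [0.1, 1.1) ⇒ out
candidate 3: (m,n)=(-1,-3) → π∥ = -1-3·λ ≈ -5.854102, π⊥ = -1-3·λ' ≈ 0.854102 ∈ [0.1, 1.1) ⇒ IN Λ
candidate 4: (m,n)=(5,7) → π∥ = 5+7·λ ≈ 16.326238, π⊥ = 5+7·λ' ≈ 0.673762 ∈ [0.1, 1.1) ⇒ IN Λ

3, 4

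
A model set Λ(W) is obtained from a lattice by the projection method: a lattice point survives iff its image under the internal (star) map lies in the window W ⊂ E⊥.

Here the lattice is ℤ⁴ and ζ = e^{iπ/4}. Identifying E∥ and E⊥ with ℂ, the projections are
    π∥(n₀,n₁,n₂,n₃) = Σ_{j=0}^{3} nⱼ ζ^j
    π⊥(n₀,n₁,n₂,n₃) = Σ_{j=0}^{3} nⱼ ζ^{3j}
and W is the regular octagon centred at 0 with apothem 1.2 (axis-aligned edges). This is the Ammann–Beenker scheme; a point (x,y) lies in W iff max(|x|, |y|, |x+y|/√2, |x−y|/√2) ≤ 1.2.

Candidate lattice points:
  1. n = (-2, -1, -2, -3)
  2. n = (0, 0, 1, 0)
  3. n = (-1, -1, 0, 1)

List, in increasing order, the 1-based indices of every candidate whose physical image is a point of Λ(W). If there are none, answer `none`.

2, 3

With ζ = e^{iπ/4} the internal vectors are ζ^0,ζ^3,ζ^6,ζ^9.
candidate 1: n = (-2, -1, -2, -3) → π⊥ ≈ (-3.4142, -0.8284); max(|x|,|y|,|x±y|/√2) = 3.4142 > 1.2 ⇒ ∉ W
candidate 2: n = (0, 0, 1, 0) → π⊥ ≈ (+0.0000, -1.0000); max(|x|,|y|,|x±y|/√2) = 1.0000 ≤ 1.2 ⇒ ∈ W
candidate 3: n = (-1, -1, 0, 1) → π⊥ ≈ (+0.4142, +0.0000); max(|x|,|y|,|x±y|/√2) = 0.4142 ≤ 1.2 ⇒ ∈ W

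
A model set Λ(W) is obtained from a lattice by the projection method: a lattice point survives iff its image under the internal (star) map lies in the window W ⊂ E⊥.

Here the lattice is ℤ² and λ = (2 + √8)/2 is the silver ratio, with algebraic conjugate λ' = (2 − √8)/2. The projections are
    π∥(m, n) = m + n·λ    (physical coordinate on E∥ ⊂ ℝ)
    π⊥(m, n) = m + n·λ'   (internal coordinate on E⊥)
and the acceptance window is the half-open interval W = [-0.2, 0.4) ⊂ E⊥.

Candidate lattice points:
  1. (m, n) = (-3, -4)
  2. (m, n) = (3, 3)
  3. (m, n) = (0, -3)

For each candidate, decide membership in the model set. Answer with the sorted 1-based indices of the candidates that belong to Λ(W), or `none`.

none

Compute λ' = (2−√8)/2 = -0.414214, so π⊥(m,n) = m -0.414214·n.
[1] lift (-3,-4): star map gives -1.343146; window check -0.2 ≤ -1.343146 < 0.4 is false → out
[2] lift (3,3): star map gives 1.757359; window check -0.2 ≤ 1.757359 < 0.4 is false → out
[3] lift (0,-3): star map gives 1.242641; window check -0.2 ≤ 1.242641 < 0.4 is false → out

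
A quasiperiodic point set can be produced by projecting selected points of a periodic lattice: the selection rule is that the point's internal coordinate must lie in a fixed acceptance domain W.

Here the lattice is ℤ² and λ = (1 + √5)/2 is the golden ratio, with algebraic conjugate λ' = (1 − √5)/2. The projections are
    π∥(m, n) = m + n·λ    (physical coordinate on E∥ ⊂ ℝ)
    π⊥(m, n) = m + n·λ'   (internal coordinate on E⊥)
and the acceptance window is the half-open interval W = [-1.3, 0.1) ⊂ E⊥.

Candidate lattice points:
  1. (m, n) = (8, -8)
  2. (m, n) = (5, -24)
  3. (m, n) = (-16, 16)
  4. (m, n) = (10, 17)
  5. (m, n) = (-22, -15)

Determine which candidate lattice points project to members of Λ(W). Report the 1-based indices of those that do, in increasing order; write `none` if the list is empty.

Numerically λ ≈ 1.6180 and λ' = −1/λ ≈ -0.6180.
#1 (8,-8): internal coord 8 + (-8)·λ' = +12.9443; +12.9443 ∉ [-1.3, 0.1) → out
#2 (5,-24): internal coord 5 + (-24)·λ' = +19.8328; +19.8328 ∉ [-1.3, 0.1) → out
#3 (-16,16): internal coord -16 + (16)·λ' = -25.8885; -25.8885 ∉ [-1.3, 0.1) → out
#4 (10,17): internal coord 10 + (17)·λ' = -0.5066; -0.5066 ∈ [-1.3, 0.1) → IN Λ
#5 (-22,-15): internal coord -22 + (-15)·λ' = -12.7295; -12.7295 ∉ [-1.3, 0.1) → out

4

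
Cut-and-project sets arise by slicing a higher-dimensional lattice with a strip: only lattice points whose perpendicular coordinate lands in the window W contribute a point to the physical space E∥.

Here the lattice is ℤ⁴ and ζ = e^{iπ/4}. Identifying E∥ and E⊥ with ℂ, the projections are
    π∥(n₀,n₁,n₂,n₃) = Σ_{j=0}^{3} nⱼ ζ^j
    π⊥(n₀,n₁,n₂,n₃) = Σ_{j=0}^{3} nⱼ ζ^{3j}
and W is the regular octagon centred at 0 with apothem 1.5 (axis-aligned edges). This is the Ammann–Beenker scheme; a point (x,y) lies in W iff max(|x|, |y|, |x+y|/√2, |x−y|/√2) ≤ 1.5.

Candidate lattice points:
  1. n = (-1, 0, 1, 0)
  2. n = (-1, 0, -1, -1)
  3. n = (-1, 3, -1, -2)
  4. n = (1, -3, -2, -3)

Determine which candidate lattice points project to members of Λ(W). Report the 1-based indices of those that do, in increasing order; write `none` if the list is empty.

1

π⊥(n) = n₀ + n₁ζ³ + n₂ζ⁶ + n₃ζ⁹ where ζ = e^{iπ/4}.
candidate 1: n = (-1, 0, 1, 0) → π⊥ ≈ (-1.000000, -1.000000); max(|x|,|y|,|x±y|/√2) = 1.414214 ≤ 1.5 ⇒ ∈ W
candidate 2: n = (-1, 0, -1, -1) → π⊥ ≈ (-1.707107, +0.292893); max(|x|,|y|,|x±y|/√2) = 1.707107 > 1.5 ⇒ ∉ W
candidate 3: n = (-1, 3, -1, -2) → π⊥ ≈ (-4.535534, +1.707107); max(|x|,|y|,|x±y|/√2) = 4.535534 > 1.5 ⇒ ∉ W
candidate 4: n = (1, -3, -2, -3) → π⊥ ≈ (+1.000000, -2.242641); max(|x|,|y|,|x±y|/√2) = 2.292893 > 1.5 ⇒ ∉ W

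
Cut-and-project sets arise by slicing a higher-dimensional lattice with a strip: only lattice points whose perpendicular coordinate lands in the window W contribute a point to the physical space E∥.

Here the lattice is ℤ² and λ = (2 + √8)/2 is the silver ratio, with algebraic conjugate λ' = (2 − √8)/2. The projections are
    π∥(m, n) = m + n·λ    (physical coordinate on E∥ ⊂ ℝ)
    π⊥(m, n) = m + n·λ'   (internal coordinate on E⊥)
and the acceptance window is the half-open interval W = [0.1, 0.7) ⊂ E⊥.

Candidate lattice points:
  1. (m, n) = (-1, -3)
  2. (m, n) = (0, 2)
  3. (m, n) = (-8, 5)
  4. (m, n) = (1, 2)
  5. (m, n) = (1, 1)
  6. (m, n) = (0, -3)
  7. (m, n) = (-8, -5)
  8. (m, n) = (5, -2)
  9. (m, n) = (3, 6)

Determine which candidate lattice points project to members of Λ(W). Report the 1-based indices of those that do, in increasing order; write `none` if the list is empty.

Numerically λ ≈ 2.41421 and λ' = −1/λ ≈ -0.41421.
[1] lift (-1,-3): star map gives 0.24264; window check 0.1 ≤ 0.24264 < 0.7 is true → IN Λ
[2] lift (0,2): star map gives -0.82843; window check 0.1 ≤ -0.82843 < 0.7 is false → out
[3] lift (-8,5): star map gives -10.07107; window check 0.1 ≤ -10.07107 < 0.7 is false → out
[4] lift (1,2): star map gives 0.17157; window check 0.1 ≤ 0.17157 < 0.7 is true → IN Λ
[5] lift (1,1): star map gives 0.58579; window check 0.1 ≤ 0.58579 < 0.7 is true → IN Λ
[6] lift (0,-3): star map gives 1.24264; window check 0.1 ≤ 1.24264 < 0.7 is false → out
[7] lift (-8,-5): star map gives -5.92893; window check 0.1 ≤ -5.92893 < 0.7 is false → out
[8] lift (5,-2): star map gives 5.82843; window check 0.1 ≤ 5.82843 < 0.7 is false → out
[9] lift (3,6): star map gives 0.51472; window check 0.1 ≤ 0.51472 < 0.7 is true → IN Λ

1, 4, 5, 9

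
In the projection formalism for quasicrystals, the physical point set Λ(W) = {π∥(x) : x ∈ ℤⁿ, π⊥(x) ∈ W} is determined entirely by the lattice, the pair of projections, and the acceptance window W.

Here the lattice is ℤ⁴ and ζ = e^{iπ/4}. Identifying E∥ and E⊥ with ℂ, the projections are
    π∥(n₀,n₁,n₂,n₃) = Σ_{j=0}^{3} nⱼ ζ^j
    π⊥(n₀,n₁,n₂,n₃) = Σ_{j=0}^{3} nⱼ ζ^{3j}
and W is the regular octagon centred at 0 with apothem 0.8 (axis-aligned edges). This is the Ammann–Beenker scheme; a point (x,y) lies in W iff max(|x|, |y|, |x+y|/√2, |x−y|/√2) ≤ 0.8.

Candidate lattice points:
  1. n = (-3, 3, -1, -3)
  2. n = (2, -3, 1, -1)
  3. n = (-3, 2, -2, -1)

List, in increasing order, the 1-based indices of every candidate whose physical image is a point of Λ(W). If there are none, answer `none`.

none

With ζ = e^{iπ/4} the internal vectors are ζ^0,ζ^3,ζ^6,ζ^9.
#1 (-3, 3, -1, -3): internal (-7.242641, 1.000000); octagon support 7.242641 vs apothem 0.8 → ∉ W
#2 (2, -3, 1, -1): internal (3.414214, -3.828427); octagon support 5.121320 vs apothem 0.8 → ∉ W
#3 (-3, 2, -2, -1): internal (-5.121320, 2.707107); octagon support 5.535534 vs apothem 0.8 → ∉ W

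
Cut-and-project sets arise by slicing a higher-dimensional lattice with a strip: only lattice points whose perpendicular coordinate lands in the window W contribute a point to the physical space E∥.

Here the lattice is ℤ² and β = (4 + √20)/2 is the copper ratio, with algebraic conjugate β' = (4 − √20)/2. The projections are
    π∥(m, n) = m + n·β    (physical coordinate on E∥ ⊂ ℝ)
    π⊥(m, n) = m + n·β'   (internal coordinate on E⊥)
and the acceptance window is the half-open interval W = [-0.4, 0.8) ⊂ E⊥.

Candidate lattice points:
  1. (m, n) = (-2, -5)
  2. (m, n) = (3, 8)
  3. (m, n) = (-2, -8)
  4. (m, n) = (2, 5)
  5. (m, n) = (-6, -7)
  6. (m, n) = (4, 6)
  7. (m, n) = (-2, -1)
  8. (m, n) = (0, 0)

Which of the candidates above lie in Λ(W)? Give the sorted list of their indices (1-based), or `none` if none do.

3, 8

Compute β' = (4−√20)/2 = -0.23607, so π⊥(m,n) = m -0.23607·n.
#1 (-2,-5): internal coord -2 + (-5)·β' = -0.81966; -0.81966 ∉ [-0.4, 0.8) → out
#2 (3,8): internal coord 3 + (8)·β' = +1.11146; +1.11146 ∉ [-0.4, 0.8) → out
#3 (-2,-8): internal coord -2 + (-8)·β' = -0.11146; -0.11146 ∈ [-0.4, 0.8) → IN Λ
#4 (2,5): internal coord 2 + (5)·β' = +0.81966; +0.81966 ∉ [-0.4, 0.8) → out
#5 (-6,-7): internal coord -6 + (-7)·β' = -4.34752; -4.34752 ∉ [-0.4, 0.8) → out
#6 (4,6): internal coord 4 + (6)·β' = +2.58359; +2.58359 ∉ [-0.4, 0.8) → out
#7 (-2,-1): internal coord -2 + (-1)·β' = -1.76393; -1.76393 ∉ [-0.4, 0.8) → out
#8 (0,0): internal coord 0 + (0)·β' = +0.00000; +0.00000 ∈ [-0.4, 0.8) → IN Λ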